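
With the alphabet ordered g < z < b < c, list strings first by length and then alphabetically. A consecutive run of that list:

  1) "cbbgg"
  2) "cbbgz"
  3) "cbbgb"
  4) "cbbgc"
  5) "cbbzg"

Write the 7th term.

cbbzb

Stepping forward 2 times from cbbzg: cbbzg → cbbzz, then the target.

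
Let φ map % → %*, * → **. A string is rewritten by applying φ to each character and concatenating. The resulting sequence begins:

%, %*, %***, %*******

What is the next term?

Rewriting each symbol of %*******: %→%*, *→**, *→**, *→**, *→**, *→**, *→**, *→**, which concatenates to %* ** ** ** ** ** ** **.

%***************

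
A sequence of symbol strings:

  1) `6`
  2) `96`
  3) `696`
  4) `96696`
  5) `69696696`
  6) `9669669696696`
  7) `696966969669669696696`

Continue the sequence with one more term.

This is a Fibonacci-style word recurrence s(k) = s(k−2)·s(k−1): e.g. 6·96 = 696.
Continuing: 9669669696696 · 696966969669669696696 gives term 8.

9669669696696696966969669669696696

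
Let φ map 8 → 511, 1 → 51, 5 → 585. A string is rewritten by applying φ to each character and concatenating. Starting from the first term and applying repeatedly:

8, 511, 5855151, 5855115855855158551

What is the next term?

φ(5855115855855158551) expands symbol-by-symbol to 585 511 585 585 51 51 585 511 585 585 511 585 585 51 585 511 585 585 51; joining the 19 pieces gives the next term.

58551158558551515855115855855115855855158551158558551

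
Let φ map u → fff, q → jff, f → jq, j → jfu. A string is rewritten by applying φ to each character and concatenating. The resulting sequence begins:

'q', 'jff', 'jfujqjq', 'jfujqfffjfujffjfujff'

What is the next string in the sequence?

Rewriting the 20 symbols of jfujqfffjfujffjfujff one by one yields jfu jq fff jfu jff jq jq jq jfu jq fff jfu jq jq jfu jq fff jfu jq jq; concatenated:

jfujqfffjfujffjqjqjqjfujqfffjfujqjqjfujqfffjfujqjq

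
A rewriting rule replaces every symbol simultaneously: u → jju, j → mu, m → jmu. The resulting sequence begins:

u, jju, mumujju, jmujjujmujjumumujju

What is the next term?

mujmujjumumujjumujmujjumumujjujmujjujmujjumumujju

φ(jmujjujmujjumumujju) expands symbol-by-symbol to mu jmu jju mu mu jju mu jmu jju mu mu jju jmu jju jmu jju mu mu jju; joining the 19 pieces gives the next term.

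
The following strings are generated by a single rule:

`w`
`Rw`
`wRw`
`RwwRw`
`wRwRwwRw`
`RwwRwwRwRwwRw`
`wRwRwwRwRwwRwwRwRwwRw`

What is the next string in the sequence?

RwwRwwRwRwwRwwRwRwwRwRwwRwwRwRwwRw

From term 3 onward, concatenate the second-to-last term with the last: w·Rw = wRw, Rw·wRw = RwwRw, …
The next term joins RwwRwwRwRwwRw and wRwRwwRwRwwRwwRwRwwRw.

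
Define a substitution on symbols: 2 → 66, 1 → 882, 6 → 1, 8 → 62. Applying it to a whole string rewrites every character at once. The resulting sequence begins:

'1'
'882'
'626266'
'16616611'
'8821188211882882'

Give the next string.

626266882882626266882882626266626266

Applying the rule to each of the 16 symbols of 8821188211882882 gives the pieces 62 62 66 882 882 62 62 66 882 882 62 62 66 62 62 66, which concatenate to the answer.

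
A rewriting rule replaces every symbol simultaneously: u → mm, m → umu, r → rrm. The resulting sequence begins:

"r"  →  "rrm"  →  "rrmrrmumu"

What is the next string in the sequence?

rrmrrmumurrmrrmumummumumm

Expanding rrmrrmumu: r→rrm, r→rrm, m→umu, r→rrm, r→rrm, m→umu, u→mm, m→umu, u→mm. Concatenated: rrm rrm umu rrm rrm umu mm umu mm.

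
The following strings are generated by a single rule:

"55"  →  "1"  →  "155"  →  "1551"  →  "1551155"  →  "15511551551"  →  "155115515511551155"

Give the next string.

From term 3 onward, concatenate the last term with the second-to-last: 1·55 = 155, 155·1 = 1551, …
So term 8 is 155115515511551155·15511551551.

15511551551155115515511551551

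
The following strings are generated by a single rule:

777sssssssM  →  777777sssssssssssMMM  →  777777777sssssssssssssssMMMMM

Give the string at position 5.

Reading off run lengths: 7 runs 3, 6, 9; s runs 7, 11, 15; M runs 1, 3, 5 — each is linear in n (n = 1, 2, …).
Setting n = 5 gives 15, 23, 9 characters in each block.

777777777777777sssssssssssssssssssssssMMMMMMMMM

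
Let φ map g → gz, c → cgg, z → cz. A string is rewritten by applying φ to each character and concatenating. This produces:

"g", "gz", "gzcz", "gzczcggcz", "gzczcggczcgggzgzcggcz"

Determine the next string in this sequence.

Rewriting the 21 symbols of gzczcggczcgggzgzcggcz one by one yields gz cz cgg cz cgg gz gz cgg cz cgg gz gz gz cz gz cz cgg gz gz cgg cz; concatenated:

gzczcggczcgggzgzcggczcgggzgzgzczgzczcgggzgzcggcz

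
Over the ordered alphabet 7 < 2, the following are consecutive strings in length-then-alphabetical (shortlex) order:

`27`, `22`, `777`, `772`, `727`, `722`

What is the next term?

277

The successor of 722 increments the rightmost position that isn't already 2 and resets every position after it to 7.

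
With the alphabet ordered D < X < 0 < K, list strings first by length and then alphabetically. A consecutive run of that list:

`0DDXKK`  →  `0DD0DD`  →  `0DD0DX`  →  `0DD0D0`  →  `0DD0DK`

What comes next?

Find the rightmost character of 0DD0DK below K, bump it to the next letter, and reset everything to its right to D.

0DD0XD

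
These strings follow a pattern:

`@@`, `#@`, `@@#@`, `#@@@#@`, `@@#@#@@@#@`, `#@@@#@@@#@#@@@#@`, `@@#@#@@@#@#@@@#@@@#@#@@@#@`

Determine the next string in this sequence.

Each term (from the third on) is the two preceding terms concatenated in order: term 3 = @@·#@ = @@#@.
Continuing: #@@@#@@@#@#@@@#@ · @@#@#@@@#@#@@@#@@@#@#@@@#@ gives term 8.

#@@@#@@@#@#@@@#@@@#@#@@@#@#@@@#@@@#@#@@@#@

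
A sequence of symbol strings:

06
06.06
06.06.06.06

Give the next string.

06.06.06.06.06.06.06.06

Each string is two copies of the previous one joined by '.'.
So the next term is two copies of 06.06.06.06 with '.' between the halves.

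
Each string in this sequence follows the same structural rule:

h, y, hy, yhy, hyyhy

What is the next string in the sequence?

yhyhyyhy

From term 3 onward, concatenate the second-to-last term with the last: h·y = hy, y·hy = yhy, …
Continuing: yhy · hyyhy gives term 6.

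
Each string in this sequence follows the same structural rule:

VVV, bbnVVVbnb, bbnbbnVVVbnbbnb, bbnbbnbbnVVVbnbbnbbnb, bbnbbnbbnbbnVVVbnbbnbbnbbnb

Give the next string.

Each term wraps the previous one in bbn on the left and bnb on the right.
One more step from bbnbbnbbnbbnVVVbnbbnbbnbbnb gives the answer.

bbnbbnbbnbbnbbnVVVbnbbnbbnbbnbbnb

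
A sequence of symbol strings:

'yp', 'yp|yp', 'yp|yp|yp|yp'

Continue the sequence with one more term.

Every step duplicates the string with '|' between the halves.
So the next term is two copies of yp|yp|yp|yp with '|' between the halves.

yp|yp|yp|yp|yp|yp|yp|yp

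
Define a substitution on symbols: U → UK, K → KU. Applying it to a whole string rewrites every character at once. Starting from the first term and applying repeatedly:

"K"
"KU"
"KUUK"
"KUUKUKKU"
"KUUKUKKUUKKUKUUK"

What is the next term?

KUUKUKKUUKKUKUUKUKKUKUUKKUUKUKKU

φ(KUUKUKKUUKKUKUUK) expands symbol-by-symbol to KU UK UK KU UK KU KU UK UK KU KU UK KU UK UK KU; joining the 16 pieces gives the next term.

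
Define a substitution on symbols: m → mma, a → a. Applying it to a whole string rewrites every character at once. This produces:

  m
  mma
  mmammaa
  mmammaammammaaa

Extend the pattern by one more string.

Applying the rule to each of the 15 symbols of mmammaammammaaa gives the pieces mma mma a mma mma a a mma mma a mma mma a a a, which concatenate to the answer.

mmammaammammaaammammaammammaaaa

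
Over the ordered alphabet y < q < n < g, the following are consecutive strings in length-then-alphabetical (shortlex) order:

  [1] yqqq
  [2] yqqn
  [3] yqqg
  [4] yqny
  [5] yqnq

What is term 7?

Stepping forward 2 times from yqnq: yqnq → yqnn, then the target.

yqng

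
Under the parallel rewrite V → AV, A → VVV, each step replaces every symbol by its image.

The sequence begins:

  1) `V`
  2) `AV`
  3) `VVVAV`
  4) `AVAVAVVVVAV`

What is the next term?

VVVAVVVVAVVVVAVAVAVAVVVVAV

Expanding AVAVAVVVVAV: A→VVV, V→AV, A→VVV, V→AV, A→VVV, V→AV, V→AV, V→AV, V→AV, A→VVV, V→AV. Concatenated: VVV AV VVV AV VVV AV AV AV AV VVV AV.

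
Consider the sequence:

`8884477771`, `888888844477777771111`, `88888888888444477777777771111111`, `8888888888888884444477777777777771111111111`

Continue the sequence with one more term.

888888888888888888844444477777777777777771111111111111

Term n consists of 4n-1 8's, followed by n+1 4's, followed by 3n+1 7's, followed by 3n-2 1's (n = 1, 2, …).
At n = 5 the blocks have lengths 19, 6, 16, 13.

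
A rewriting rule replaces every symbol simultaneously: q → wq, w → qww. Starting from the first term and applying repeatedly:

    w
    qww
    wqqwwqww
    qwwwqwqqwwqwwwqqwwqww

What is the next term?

φ(qwwwqwqqwwqwwwqqwwqww) expands symbol-by-symbol to wq qww qww qww wq qww wq wq qww qww wq qww qww qww wq wq qww qww wq qww qww; joining the 21 pieces gives the next term.

wqqwwqwwqwwwqqwwwqwqqwwqwwwqqwwqwwqwwwqwqqwwqwwwqqwwqww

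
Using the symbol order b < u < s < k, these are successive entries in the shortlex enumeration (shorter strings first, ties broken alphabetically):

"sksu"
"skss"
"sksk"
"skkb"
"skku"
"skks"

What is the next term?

The successor of skks increments the rightmost position that isn't already k and resets every position after it to b.

skkk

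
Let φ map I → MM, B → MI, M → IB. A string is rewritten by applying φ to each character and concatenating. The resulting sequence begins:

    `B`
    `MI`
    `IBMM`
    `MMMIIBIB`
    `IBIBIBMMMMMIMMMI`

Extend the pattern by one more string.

Replace each of the 16 characters of IBIBIBMMMMMIMMMI in place — MM MI MM MI MM MI IB IB IB IB IB MM IB IB IB MM — and concatenate.

MMMIMMMIMMMIIBIBIBIBIBMMIBIBIBMM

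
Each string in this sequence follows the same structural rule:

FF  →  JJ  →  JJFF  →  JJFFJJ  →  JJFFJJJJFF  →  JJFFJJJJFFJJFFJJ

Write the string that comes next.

This is a Fibonacci-style word recurrence s(k) = s(k−1)·s(k−2): e.g. JJ·FF = JJFF.
The next term joins JJFFJJJJFFJJFFJJ and JJFFJJJJFF.

JJFFJJJJFFJJFFJJJJFFJJJJFF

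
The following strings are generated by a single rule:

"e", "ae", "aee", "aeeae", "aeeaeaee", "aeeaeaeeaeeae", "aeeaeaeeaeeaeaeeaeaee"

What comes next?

aeeaeaeeaeeaeaeeaeaeeaeeaeaeeaeeae

From term 3 onward, concatenate the last term with the second-to-last: ae·e = aee, aee·ae = aeeae, …
So term 8 is aeeaeaeeaeeaeaeeaeaee·aeeaeaeeaeeae.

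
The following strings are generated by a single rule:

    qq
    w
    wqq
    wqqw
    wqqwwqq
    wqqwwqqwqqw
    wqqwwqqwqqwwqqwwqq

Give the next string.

This is a Fibonacci-style word recurrence s(k) = s(k−1)·s(k−2): e.g. w·qq = wqq.
The next term joins wqqwwqqwqqwwqqwwqq and wqqwwqqwqqw.

wqqwwqqwqqwwqqwwqqwqqwwqqwqqw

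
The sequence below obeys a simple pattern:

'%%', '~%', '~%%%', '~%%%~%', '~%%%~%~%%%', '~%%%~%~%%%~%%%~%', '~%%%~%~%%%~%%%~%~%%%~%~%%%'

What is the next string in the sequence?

~%%%~%~%%%~%%%~%~%%%~%~%%%~%%%~%~%%%~%%%~%

This is a Fibonacci-style word recurrence s(k) = s(k−1)·s(k−2): e.g. ~%·%% = ~%%%.
The next term joins ~%%%~%~%%%~%%%~%~%%%~%~%%% and ~%%%~%~%%%~%%%~%.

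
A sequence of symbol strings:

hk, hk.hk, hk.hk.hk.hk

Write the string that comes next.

Every step duplicates the string with '.' between the halves.
Doubling hk.hk.hk.hk with '.' between the halves:

hk.hk.hk.hk.hk.hk.hk.hk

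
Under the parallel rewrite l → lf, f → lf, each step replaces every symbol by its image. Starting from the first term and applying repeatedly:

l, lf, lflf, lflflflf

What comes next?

lflflflflflflflf

Apply φ to lflflflf symbol by symbol: l→lf, f→lf, l→lf, f→lf, l→lf, f→lf, l→lf, f→lf; joined: lf lf lf lf lf lf lf lf.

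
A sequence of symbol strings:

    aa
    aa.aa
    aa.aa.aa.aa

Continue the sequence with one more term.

Every step duplicates the string with '.' between the halves.
Doubling aa.aa.aa.aa with '.' between the halves:

aa.aa.aa.aa.aa.aa.aa.aa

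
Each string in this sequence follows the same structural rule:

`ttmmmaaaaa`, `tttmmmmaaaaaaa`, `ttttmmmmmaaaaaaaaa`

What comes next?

tttttmmmmmmaaaaaaaaaaa

Reading off run lengths: t runs 2, 3, 4; m runs 3, 4, 5; a runs 5, 7, 9 — each is linear in n, where the shown terms are n = 2, 3, 4.
Setting n = 5 gives 5, 6, 11 characters in each block.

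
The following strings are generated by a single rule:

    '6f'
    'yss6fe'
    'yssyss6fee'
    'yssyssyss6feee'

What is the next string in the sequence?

yssyssyssyss6feeee

Each term wraps the previous one in yss on the left and e on the right.
So the next term is yss·yssyssyss6feee·e.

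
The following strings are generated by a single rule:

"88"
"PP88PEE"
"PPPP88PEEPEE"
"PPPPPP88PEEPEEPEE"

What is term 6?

PPPPPPPPPP88PEEPEEPEEPEEPEE

Every step adds PP to the front and PEE to the end of the previous string.
From PPPPPP88PEEPEEPEE, 2 further steps: PPPPPP88PEEPEEPEE → PPPPPPPP88PEEPEEPEEPEE → (answer).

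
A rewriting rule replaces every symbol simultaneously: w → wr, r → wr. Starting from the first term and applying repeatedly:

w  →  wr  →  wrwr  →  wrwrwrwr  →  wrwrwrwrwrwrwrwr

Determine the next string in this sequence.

Rewriting the 16 symbols of wrwrwrwrwrwrwrwr one by one yields wr wr wr wr wr wr wr wr wr wr wr wr wr wr wr wr; concatenated:

wrwrwrwrwrwrwrwrwrwrwrwrwrwrwrwr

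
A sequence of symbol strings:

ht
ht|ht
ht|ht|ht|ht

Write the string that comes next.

Every step duplicates the string with '|' between the halves.
So the next term is two copies of ht|ht|ht|ht with '|' between the halves.

ht|ht|ht|ht|ht|ht|ht|ht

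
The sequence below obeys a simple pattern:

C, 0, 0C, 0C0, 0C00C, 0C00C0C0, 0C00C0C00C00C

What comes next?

0C00C0C00C00C0C00C0C0

From term 3 onward, concatenate the last term with the second-to-last: 0·C = 0C, 0C·0 = 0C0, …
So term 8 is 0C00C0C00C00C·0C00C0C0.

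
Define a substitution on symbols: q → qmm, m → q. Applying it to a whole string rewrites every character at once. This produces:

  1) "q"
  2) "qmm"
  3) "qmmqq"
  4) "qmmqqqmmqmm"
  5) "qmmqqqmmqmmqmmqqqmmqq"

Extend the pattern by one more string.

qmmqqqmmqmmqmmqqqmmqqqmmqqqmmqmmqmmqqqmmqmm

Replace each of the 21 characters of qmmqqqmmqmmqmmqqqmmqq in place — qmm q q qmm qmm qmm q q qmm q q qmm q q qmm qmm qmm q q qmm qmm — and concatenate.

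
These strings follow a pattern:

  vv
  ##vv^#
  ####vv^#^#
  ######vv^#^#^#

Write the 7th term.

s(k+1) = ##·s(k)·^#, so each term gains ## as a prefix and ^# as a suffix.
From ######vv^#^#^#, 3 further steps: ######vv^#^#^# → ########vv^#^#^#^# → ##########vv^#^#^#^#^# → (answer).

############vv^#^#^#^#^#^#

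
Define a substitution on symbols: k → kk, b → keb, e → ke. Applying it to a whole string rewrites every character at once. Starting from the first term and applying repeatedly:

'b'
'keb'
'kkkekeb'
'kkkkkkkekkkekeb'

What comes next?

Rewriting the 15 symbols of kkkkkkkekkkekeb one by one yields kk kk kk kk kk kk kk ke kk kk kk ke kk ke keb; concatenated:

kkkkkkkkkkkkkkkekkkkkkkekkkekeb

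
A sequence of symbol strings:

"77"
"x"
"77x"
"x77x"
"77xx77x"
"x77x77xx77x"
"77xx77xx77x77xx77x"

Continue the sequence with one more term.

From term 3 onward, concatenate the second-to-last term with the last: 77·x = 77x, x·77x = x77x, …
So term 8 is x77x77xx77x·77xx77xx77x77xx77x.

x77x77xx77x77xx77xx77x77xx77x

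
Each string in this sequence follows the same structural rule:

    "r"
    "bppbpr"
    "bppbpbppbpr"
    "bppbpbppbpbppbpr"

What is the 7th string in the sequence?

Each term is the previous one with bppbp prepended.
From bppbpbppbpbppbpr, 3 further steps: bppbpbppbpbppbpr → bppbpbppbpbppbpbppbpr → bppbpbppbpbppbpbppbpbppbpr → (answer).

bppbpbppbpbppbpbppbpbppbpbppbpr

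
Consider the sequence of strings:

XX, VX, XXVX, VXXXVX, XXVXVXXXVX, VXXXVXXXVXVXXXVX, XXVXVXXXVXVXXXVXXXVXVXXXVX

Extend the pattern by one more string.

Each term (from the third on) is the two preceding terms concatenated in order: term 3 = XX·VX = XXVX.
Continuing: VXXXVXXXVXVXXXVX · XXVXVXXXVXVXXXVXXXVXVXXXVX gives term 8.

VXXXVXXXVXVXXXVXXXVXVXXXVXVXXXVXXXVXVXXXVX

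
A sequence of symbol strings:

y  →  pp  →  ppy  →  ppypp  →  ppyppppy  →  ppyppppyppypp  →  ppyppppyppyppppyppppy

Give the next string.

This is a Fibonacci-style word recurrence s(k) = s(k−1)·s(k−2): e.g. pp·y = ppy.
Continuing: ppyppppyppyppppyppppy · ppyppppyppypp gives term 8.

ppyppppyppyppppyppppyppyppppyppypp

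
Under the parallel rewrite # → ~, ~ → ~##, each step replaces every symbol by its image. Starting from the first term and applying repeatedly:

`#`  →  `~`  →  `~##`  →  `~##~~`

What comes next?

~##~~~##~##

Expanding ~##~~: ~→~##, #→~, #→~, ~→~##, ~→~##. Concatenated: ~## ~ ~ ~## ~##.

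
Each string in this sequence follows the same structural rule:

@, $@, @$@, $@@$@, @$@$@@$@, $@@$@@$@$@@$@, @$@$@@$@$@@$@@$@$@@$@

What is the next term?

This is a Fibonacci-style word recurrence s(k) = s(k−2)·s(k−1): e.g. @·$@ = @$@.
Continuing: $@@$@@$@$@@$@ · @$@$@@$@$@@$@@$@$@@$@ gives term 8.

$@@$@@$@$@@$@@$@$@@$@$@@$@@$@$@@$@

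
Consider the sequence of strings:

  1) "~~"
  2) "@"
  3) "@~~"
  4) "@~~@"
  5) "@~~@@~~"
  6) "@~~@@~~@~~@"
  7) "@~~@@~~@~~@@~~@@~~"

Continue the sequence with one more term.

@~~@@~~@~~@@~~@@~~@~~@@~~@~~@

Each term (from the third on) is the previous term followed by the one before it: term 3 = @·~~ = @~~.
So term 8 is @~~@@~~@~~@@~~@@~~·@~~@@~~@~~@.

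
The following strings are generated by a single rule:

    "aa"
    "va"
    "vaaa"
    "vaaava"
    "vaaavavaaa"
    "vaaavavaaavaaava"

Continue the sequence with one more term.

Each term (from the third on) is the previous term followed by the one before it: term 3 = va·aa = vaaa.
Continuing: vaaavavaaavaaava · vaaavavaaa gives term 7.

vaaavavaaavaaavavaaavavaaa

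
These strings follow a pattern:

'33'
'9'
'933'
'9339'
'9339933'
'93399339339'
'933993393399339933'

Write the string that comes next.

93399339339933993393399339339

Each term (from the third on) is the previous term followed by the one before it: term 3 = 9·33 = 933.
Continuing: 933993393399339933 · 93399339339 gives term 8.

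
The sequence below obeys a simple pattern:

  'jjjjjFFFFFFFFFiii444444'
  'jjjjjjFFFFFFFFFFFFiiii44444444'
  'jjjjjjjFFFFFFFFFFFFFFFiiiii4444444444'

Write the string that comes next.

The n-th term is n+2 j's then 3n F's then n i's then 2n 4's, where the shown terms are n = 3, 4, 5.
At n = 6 the blocks have lengths 8, 18, 6, 12.

jjjjjjjjFFFFFFFFFFFFFFFFFFiiiiii444444444444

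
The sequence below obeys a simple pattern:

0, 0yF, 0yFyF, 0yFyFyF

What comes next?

Every step adds yF to the end: s(k+1) = s(k)·yF.
Applying this once more to 0yFyFyF:

0yFyFyFyF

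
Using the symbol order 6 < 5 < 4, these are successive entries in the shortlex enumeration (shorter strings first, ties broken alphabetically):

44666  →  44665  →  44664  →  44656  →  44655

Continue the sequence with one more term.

44654

Treat 44655 as a base-3 numeral over the given alphabet and add one, carrying through any trailing 4's.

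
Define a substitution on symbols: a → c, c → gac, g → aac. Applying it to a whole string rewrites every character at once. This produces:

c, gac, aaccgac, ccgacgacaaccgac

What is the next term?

φ(ccgacgacaaccgac) expands symbol-by-symbol to gac gac aac c gac aac c gac c c gac gac aac c gac; joining the 15 pieces gives the next term.

gacgacaaccgacaaccgacccgacgacaaccgac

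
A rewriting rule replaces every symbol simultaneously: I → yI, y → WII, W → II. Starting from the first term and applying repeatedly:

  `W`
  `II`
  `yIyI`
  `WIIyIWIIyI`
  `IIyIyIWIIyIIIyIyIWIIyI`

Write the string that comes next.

Rewriting the 22 symbols of IIyIyIWIIyIIIyIyIWIIyI one by one yields yI yI WII yI WII yI II yI yI WII yI yI yI WII yI WII yI II yI yI WII yI; concatenated:

yIyIWIIyIWIIyIIIyIyIWIIyIyIyIWIIyIWIIyIIIyIyIWIIyI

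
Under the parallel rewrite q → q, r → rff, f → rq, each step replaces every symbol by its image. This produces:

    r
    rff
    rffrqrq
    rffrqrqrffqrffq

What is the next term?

Rewriting the 15 symbols of rffrqrqrffqrffq one by one yields rff rq rq rff q rff q rff rq rq q rff rq rq q; concatenated:

rffrqrqrffqrffqrffrqrqqrffrqrqq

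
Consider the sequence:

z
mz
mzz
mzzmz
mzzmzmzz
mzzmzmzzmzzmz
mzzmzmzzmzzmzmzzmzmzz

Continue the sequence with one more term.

Each term (from the third on) is the previous term followed by the one before it: term 3 = mz·z = mzz.
The next term joins mzzmzmzzmzzmzmzzmzmzz and mzzmzmzzmzzmz.

mzzmzmzzmzzmzmzzmzmzzmzzmzmzzmzzmz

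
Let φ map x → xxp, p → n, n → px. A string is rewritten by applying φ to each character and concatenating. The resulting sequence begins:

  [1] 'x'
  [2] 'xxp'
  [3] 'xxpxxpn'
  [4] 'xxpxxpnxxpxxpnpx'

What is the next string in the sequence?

Rewriting the 16 symbols of xxpxxpnxxpxxpnpx one by one yields xxp xxp n xxp xxp n px xxp xxp n xxp xxp n px n xxp; concatenated:

xxpxxpnxxpxxpnpxxxpxxpnxxpxxpnpxnxxp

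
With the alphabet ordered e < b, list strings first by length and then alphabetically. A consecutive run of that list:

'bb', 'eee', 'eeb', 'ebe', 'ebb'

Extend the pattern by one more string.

bee

Find the rightmost character of ebb below b, bump it to the next letter, and reset everything to its right to e.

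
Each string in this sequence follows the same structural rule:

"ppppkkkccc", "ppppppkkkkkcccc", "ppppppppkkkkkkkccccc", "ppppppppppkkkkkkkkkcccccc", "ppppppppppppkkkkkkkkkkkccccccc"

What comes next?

ppppppppppppppkkkkkkkkkkkkkcccccccc

Each string has the form p^{2n+2} k^{2n+1} c^{n+2} (n = 1, 2, …).
At n = 6 the blocks have lengths 14, 13, 8.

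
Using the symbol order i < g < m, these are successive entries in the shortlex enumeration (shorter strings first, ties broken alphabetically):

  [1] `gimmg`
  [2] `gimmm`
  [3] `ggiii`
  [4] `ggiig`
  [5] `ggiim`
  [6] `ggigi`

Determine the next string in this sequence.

The successor of ggigi increments the rightmost position that isn't already m and resets every position after it to i.

ggigg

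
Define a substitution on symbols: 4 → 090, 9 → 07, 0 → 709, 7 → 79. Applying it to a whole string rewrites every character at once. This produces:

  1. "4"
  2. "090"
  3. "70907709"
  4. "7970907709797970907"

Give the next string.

Replace each of the 19 characters of 7970907709797970907 in place — 79 07 79 709 07 709 79 79 709 07 79 07 79 07 79 709 07 709 79 — and concatenate.

7907797090770979797090779077907797090770979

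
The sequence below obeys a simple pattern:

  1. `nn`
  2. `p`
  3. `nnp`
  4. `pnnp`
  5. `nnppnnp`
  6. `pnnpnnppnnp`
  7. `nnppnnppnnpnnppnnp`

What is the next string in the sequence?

pnnpnnppnnpnnppnnppnnpnnppnnp

This is a Fibonacci-style word recurrence s(k) = s(k−2)·s(k−1): e.g. nn·p = nnp.
So term 8 is pnnpnnppnnp·nnppnnppnnpnnppnnp.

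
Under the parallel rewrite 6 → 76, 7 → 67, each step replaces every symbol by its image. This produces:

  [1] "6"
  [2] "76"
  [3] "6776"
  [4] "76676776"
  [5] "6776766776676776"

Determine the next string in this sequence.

Applying the rule to each of the 16 symbols of 6776766776676776 gives the pieces 76 67 67 76 67 76 76 67 67 76 76 67 76 67 67 76, which concatenate to the answer.

76676776677676676776766776676776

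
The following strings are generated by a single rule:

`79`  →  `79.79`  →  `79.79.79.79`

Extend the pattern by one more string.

Every step duplicates the string with '.' between the halves.
Doubling 79.79.79.79 with '.' between the halves:

79.79.79.79.79.79.79.79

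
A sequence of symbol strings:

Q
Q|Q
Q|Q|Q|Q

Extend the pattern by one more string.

Q|Q|Q|Q|Q|Q|Q|Q

Every step duplicates the string with '|' between the halves.
One more doubling of Q|Q|Q|Q gives the answer.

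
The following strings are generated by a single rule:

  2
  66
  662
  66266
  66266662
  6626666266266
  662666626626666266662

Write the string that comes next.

6626666266266662666626626666266266

Each term (from the third on) is the previous term followed by the one before it: term 3 = 66·2 = 662.
So term 8 is 662666626626666266662·6626666266266.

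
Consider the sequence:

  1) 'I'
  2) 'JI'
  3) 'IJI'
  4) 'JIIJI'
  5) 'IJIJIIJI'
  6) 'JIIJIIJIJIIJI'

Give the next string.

This is a Fibonacci-style word recurrence s(k) = s(k−2)·s(k−1): e.g. I·JI = IJI.
Continuing: IJIJIIJI · JIIJIIJIJIIJI gives term 7.

IJIJIIJIJIIJIIJIJIIJI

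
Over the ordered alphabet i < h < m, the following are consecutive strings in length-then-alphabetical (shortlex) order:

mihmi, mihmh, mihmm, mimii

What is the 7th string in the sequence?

Advancing 3 positions from mimii through mimii → mimih → mimim reaches term 7.

mimhi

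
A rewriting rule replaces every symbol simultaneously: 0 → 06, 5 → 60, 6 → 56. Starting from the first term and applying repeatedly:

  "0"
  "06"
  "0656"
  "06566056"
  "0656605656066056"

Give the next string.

06566056560660566056065656066056

Replace each of the 16 characters of 0656605656066056 in place — 06 56 60 56 56 06 60 56 60 56 06 56 56 06 60 56 — and concatenate.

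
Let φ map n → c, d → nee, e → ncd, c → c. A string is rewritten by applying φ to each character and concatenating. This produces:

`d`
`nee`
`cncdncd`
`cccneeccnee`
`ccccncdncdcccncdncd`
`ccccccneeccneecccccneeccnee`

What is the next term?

Rewriting the 27 symbols of ccccccneeccneecccccneeccnee one by one yields c c c c c c c ncd ncd c c c ncd ncd c c c c c c ncd ncd c c c ncd ncd; concatenated:

cccccccncdncdcccncdncdccccccncdncdcccncdncd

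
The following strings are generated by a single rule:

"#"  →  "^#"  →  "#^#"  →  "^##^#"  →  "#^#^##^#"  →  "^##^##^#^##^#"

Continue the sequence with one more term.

#^#^##^#^##^##^#^##^#

Each term (from the third on) is the two preceding terms concatenated in order: term 3 = #·^# = #^#.
So term 7 is #^#^##^#·^##^##^#^##^#.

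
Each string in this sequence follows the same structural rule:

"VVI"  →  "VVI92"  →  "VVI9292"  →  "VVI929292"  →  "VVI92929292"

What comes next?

VVI9292929292

Each term is the previous one with 92 appended.
So the next term is VVI92929292·92.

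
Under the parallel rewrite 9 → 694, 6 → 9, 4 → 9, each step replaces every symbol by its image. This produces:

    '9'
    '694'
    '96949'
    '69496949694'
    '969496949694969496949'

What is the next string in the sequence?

Rewriting the 21 symbols of 969496949694969496949 one by one yields 694 9 694 9 694 9 694 9 694 9 694 9 694 9 694 9 694 9 694 9 694; concatenated:

6949694969496949694969496949694969496949694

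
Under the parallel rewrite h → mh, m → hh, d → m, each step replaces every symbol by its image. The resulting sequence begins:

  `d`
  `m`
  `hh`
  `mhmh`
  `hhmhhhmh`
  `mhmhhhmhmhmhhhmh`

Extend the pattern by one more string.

Replace each of the 16 characters of mhmhhhmhmhmhhhmh in place — hh mh hh mh mh mh hh mh hh mh hh mh mh mh hh mh — and concatenate.

hhmhhhmhmhmhhhmhhhmhhhmhmhmhhhmh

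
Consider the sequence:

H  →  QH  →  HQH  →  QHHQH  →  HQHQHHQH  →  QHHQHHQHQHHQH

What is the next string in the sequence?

Each term (from the third on) is the two preceding terms concatenated in order: term 3 = H·QH = HQH.
So term 7 is HQHQHHQH·QHHQHHQHQHHQH.

HQHQHHQHQHHQHHQHQHHQH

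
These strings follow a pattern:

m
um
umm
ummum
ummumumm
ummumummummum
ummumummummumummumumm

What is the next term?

From term 3 onward, concatenate the last term with the second-to-last: um·m = umm, umm·um = ummum, …
So term 8 is ummumummummumummumumm·ummumummummum.

ummumummummumummumummummumummummum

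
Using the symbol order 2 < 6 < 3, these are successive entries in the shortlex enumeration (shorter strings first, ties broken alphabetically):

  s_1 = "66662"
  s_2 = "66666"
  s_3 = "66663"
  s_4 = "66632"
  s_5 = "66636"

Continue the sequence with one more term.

Find the rightmost character of 66636 below 3, bump it to the next letter, and reset everything to its right to 2.

66633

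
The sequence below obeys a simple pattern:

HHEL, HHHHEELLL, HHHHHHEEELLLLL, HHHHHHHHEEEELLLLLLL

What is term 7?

HHHHHHHHHHHHHHEEEEEEELLLLLLLLLLLLL

Reading off run lengths: H runs 2, 4, 6, 8; E runs 1, 2, 3, 4; L runs 1, 3, 5, 7 — each is linear in n (n = 1, 2, …).
For term 7, n = 7, so the run lengths are 14, 7, 13.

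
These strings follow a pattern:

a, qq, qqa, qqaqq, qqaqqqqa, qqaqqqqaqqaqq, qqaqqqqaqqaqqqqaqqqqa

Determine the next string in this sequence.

From term 3 onward, concatenate the last term with the second-to-last: qq·a = qqa, qqa·qq = qqaqq, …
The next term joins qqaqqqqaqqaqqqqaqqqqa and qqaqqqqaqqaqq.

qqaqqqqaqqaqqqqaqqqqaqqaqqqqaqqaqq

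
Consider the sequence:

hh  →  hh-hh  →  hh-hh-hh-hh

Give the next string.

Each string is two copies of the previous one joined by '-'.
Doubling hh-hh-hh-hh with '-' between the halves:

hh-hh-hh-hh-hh-hh-hh-hh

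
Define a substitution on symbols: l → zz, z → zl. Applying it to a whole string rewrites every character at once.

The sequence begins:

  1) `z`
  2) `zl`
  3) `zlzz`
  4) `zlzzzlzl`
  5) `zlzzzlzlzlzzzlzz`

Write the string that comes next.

zlzzzlzlzlzzzlzzzlzzzlzlzlzzzlzl

Applying the rule to each of the 16 symbols of zlzzzlzlzlzzzlzz gives the pieces zl zz zl zl zl zz zl zz zl zz zl zl zl zz zl zl, which concatenate to the answer.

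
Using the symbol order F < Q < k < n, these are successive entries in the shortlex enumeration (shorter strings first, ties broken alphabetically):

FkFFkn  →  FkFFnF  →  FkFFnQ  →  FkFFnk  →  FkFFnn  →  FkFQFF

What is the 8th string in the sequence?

FkFQFk

Stepping forward 2 times from FkFQFF: FkFQFF → FkFQFQ, then the target.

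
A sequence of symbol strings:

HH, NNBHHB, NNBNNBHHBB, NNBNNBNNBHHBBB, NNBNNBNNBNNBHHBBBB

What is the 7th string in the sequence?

NNBNNBNNBNNBNNBNNBHHBBBBBB

Each term wraps the previous one in NNB on the left and B on the right.
From NNBNNBNNBNNBHHBBBB, 2 further steps: NNBNNBNNBNNBHHBBBB → NNBNNBNNBNNBNNBHHBBBBB → (answer).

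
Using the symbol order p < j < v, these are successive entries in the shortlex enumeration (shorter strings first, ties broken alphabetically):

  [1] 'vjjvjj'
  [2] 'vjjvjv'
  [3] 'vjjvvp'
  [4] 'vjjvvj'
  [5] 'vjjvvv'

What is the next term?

The successor of vjjvvv increments the rightmost position that isn't already v and resets every position after it to p.

vjvppp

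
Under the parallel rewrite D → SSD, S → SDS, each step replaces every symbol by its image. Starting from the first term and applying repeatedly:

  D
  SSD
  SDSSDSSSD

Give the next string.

Expanding SDSSDSSSD: S→SDS, D→SSD, S→SDS, S→SDS, D→SSD, S→SDS, S→SDS, S→SDS, D→SSD. Concatenated: SDS SSD SDS SDS SSD SDS SDS SDS SSD.

SDSSSDSDSSDSSSDSDSSDSSDSSSD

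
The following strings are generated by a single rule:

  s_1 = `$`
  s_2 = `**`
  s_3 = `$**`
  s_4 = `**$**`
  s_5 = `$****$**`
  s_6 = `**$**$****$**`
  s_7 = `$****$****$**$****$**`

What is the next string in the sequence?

From term 3 onward, concatenate the second-to-last term with the last: $·** = $**, **·$** = **$**, …
Continuing: **$**$****$** · $****$****$**$****$** gives term 8.

**$**$****$**$****$****$**$****$**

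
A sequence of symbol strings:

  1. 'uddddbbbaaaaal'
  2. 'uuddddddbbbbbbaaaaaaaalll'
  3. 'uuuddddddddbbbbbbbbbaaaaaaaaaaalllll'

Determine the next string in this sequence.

Each string has the form u^{n} d^{2n+2} b^{3n} a^{3n+2} l^{2n-1} (n = 1, 2, …).
For the next term, n = 4, so the run lengths are 4, 10, 12, 14, 7.

uuuuddddddddddbbbbbbbbbbbbaaaaaaaaaaaaaalllllll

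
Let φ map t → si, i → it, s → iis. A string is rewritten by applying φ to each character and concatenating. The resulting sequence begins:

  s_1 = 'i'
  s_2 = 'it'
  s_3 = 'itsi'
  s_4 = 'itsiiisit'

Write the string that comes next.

itsiiisitititiisitsi

Apply φ to itsiiisit symbol by symbol: i→it, t→si, s→iis, i→it, i→it, i→it, s→iis, i→it, t→si; joined: it si iis it it it iis it si.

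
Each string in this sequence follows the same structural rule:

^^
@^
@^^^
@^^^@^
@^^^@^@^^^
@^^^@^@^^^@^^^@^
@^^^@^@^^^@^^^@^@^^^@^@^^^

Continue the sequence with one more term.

This is a Fibonacci-style word recurrence s(k) = s(k−1)·s(k−2): e.g. @^·^^ = @^^^.
The next term joins @^^^@^@^^^@^^^@^@^^^@^@^^^ and @^^^@^@^^^@^^^@^.

@^^^@^@^^^@^^^@^@^^^@^@^^^@^^^@^@^^^@^^^@^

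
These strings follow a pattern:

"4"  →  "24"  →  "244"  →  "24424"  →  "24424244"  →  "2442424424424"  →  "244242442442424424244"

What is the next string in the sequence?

2442424424424244242442442424424424

From term 3 onward, concatenate the last term with the second-to-last: 24·4 = 244, 244·24 = 24424, …
So term 8 is 244242442442424424244·2442424424424.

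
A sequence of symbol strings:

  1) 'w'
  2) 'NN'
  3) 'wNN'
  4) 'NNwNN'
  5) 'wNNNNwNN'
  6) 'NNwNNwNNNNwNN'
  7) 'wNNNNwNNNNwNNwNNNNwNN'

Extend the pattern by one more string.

Each term (from the third on) is the two preceding terms concatenated in order: term 3 = w·NN = wNN.
Continuing: NNwNNwNNNNwNN · wNNNNwNNNNwNNwNNNNwNN gives term 8.

NNwNNwNNNNwNNwNNNNwNNNNwNNwNNNNwNN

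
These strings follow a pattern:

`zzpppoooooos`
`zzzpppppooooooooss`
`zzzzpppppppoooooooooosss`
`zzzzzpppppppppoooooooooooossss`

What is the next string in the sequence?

The n-th term is n z's then 2n-1 p's then 2n+2 o's then n-1 s's, where the shown terms are n = 2, 3, 4, 5.
At n = 6 the blocks have lengths 6, 11, 14, 5.

zzzzzzpppppppppppoooooooooooooosssss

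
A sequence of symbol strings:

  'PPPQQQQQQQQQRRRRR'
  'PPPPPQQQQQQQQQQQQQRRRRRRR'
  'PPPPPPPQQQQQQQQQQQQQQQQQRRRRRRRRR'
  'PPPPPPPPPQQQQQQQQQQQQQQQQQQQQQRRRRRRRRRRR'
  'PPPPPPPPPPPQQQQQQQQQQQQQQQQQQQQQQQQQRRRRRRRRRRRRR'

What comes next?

PPPPPPPPPPPPPQQQQQQQQQQQQQQQQQQQQQQQQQQQQQRRRRRRRRRRRRRRR

Term n consists of 2n-1 P's, followed by 4n+1 Q's, followed by 2n+1 R's, where the shown terms are n = 2, 3, 4, 5, 6.
At n = 7 the blocks have lengths 13, 29, 15.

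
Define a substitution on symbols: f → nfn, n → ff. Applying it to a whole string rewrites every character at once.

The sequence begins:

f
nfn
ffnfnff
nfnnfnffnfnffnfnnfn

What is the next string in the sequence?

ffnfnffffnfnffnfnnfnffnfnffnfnnfnffnfnffffnfnff

φ(nfnnfnffnfnffnfnnfn) expands symbol-by-symbol to ff nfn ff ff nfn ff nfn nfn ff nfn ff nfn nfn ff nfn ff ff nfn ff; joining the 19 pieces gives the next term.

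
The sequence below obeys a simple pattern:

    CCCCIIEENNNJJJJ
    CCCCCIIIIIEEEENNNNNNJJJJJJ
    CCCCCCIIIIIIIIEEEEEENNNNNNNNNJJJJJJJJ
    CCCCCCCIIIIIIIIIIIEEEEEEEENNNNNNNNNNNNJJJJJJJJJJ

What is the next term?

The n-th term is n+3 C's then 3n-1 I's then 2n E's then 3n N's then 2n+2 J's (n = 1, 2, …).
At n = 5 the blocks have lengths 8, 14, 10, 15, 12.

CCCCCCCCIIIIIIIIIIIIIIEEEEEEEEEENNNNNNNNNNNNNNNJJJJJJJJJJJJ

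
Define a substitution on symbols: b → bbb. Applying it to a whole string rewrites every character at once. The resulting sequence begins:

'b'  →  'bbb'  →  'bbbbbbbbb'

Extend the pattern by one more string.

bbbbbbbbbbbbbbbbbbbbbbbbbbb

Expanding bbbbbbbbb: b→bbb, b→bbb, b→bbb, b→bbb, b→bbb, b→bbb, b→bbb, b→bbb, b→bbb. Concatenated: bbb bbb bbb bbb bbb bbb bbb bbb bbb.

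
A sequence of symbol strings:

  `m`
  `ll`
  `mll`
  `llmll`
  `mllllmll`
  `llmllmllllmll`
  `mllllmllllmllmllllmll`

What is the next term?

llmllmllllmllmllllmllllmllmllllmll

From term 3 onward, concatenate the second-to-last term with the last: m·ll = mll, ll·mll = llmll, …
Continuing: llmllmllllmll · mllllmllllmllmllllmll gives term 8.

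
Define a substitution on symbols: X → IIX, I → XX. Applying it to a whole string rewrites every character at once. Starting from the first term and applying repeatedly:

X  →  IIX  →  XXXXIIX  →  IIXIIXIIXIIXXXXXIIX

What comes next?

XXXXIIXXXXXIIXXXXXIIXXXXXIIXIIXIIXIIXIIXXXXXIIX

Applying the rule to each of the 19 symbols of IIXIIXIIXIIXXXXXIIX gives the pieces XX XX IIX XX XX IIX XX XX IIX XX XX IIX IIX IIX IIX IIX XX XX IIX, which concatenate to the answer.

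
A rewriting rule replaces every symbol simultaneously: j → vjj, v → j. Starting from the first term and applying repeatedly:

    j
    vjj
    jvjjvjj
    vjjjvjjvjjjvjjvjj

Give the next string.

jvjjvjjvjjjvjjvjjjvjjvjjvjjjvjjvjjjvjjvjj

φ(vjjjvjjvjjjvjjvjj) expands symbol-by-symbol to j vjj vjj vjj j vjj vjj j vjj vjj vjj j vjj vjj j vjj vjj; joining the 17 pieces gives the next term.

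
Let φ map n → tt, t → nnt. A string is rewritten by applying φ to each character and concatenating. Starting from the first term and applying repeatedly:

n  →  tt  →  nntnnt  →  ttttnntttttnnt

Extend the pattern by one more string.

Replace each of the 14 characters of ttttnntttttnnt in place — nnt nnt nnt nnt tt tt nnt nnt nnt nnt nnt tt tt nnt — and concatenate.

nntnntnntnntttttnntnntnntnntnntttttnnt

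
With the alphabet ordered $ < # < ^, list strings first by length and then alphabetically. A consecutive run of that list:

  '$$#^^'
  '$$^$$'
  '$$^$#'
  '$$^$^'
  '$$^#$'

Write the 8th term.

$$^^$

Advancing 3 positions from $$^#$ through $$^#$ → $$^## → $$^#^ reaches term 8.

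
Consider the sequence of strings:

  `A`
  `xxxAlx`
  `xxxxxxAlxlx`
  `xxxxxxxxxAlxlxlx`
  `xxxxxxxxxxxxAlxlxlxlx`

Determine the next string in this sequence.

s(k+1) = xxx·s(k)·lx, so each term gains xxx as a prefix and lx as a suffix.
One more step from xxxxxxxxxxxxAlxlxlxlx gives the answer.

xxxxxxxxxxxxxxxAlxlxlxlxlx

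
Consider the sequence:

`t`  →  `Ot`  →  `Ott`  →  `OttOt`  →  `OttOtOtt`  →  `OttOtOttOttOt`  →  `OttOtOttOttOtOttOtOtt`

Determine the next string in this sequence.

OttOtOttOttOtOttOtOttOttOtOttOttOt

From term 3 onward, concatenate the last term with the second-to-last: Ot·t = Ott, Ott·Ot = OttOt, …
Continuing: OttOtOttOttOtOttOtOtt · OttOtOttOttOt gives term 8.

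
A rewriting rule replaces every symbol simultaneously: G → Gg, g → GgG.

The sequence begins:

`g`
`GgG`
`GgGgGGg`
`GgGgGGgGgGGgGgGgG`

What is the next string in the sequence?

Rewriting the 17 symbols of GgGgGGgGgGGgGgGgG one by one yields Gg GgG Gg GgG Gg Gg GgG Gg GgG Gg Gg GgG Gg GgG Gg GgG Gg; concatenated:

GgGgGGgGgGGgGgGgGGgGgGGgGgGgGGgGgGGgGgGGg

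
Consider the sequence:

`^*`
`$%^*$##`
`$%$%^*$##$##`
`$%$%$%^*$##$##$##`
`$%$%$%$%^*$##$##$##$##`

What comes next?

s(k+1) = $%·s(k)·$##, so each term gains $% as a prefix and $## as a suffix.
Applying this once more to $%$%$%$%^*$##$##$##$##:

$%$%$%$%$%^*$##$##$##$##$##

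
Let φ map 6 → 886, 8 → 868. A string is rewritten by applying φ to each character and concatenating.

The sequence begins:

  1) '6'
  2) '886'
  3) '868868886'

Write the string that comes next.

868886868868886868868868886

Rewriting each symbol of 868868886: 8→868, 6→886, 8→868, 8→868, 6→886, 8→868, 8→868, 8→868, 6→886, which concatenates to 868 886 868 868 886 868 868 868 886.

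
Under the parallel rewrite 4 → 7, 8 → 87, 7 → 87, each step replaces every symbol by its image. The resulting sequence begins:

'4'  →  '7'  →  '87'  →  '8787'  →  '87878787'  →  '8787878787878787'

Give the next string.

Replace each of the 16 characters of 8787878787878787 in place — 87 87 87 87 87 87 87 87 87 87 87 87 87 87 87 87 — and concatenate.

87878787878787878787878787878787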